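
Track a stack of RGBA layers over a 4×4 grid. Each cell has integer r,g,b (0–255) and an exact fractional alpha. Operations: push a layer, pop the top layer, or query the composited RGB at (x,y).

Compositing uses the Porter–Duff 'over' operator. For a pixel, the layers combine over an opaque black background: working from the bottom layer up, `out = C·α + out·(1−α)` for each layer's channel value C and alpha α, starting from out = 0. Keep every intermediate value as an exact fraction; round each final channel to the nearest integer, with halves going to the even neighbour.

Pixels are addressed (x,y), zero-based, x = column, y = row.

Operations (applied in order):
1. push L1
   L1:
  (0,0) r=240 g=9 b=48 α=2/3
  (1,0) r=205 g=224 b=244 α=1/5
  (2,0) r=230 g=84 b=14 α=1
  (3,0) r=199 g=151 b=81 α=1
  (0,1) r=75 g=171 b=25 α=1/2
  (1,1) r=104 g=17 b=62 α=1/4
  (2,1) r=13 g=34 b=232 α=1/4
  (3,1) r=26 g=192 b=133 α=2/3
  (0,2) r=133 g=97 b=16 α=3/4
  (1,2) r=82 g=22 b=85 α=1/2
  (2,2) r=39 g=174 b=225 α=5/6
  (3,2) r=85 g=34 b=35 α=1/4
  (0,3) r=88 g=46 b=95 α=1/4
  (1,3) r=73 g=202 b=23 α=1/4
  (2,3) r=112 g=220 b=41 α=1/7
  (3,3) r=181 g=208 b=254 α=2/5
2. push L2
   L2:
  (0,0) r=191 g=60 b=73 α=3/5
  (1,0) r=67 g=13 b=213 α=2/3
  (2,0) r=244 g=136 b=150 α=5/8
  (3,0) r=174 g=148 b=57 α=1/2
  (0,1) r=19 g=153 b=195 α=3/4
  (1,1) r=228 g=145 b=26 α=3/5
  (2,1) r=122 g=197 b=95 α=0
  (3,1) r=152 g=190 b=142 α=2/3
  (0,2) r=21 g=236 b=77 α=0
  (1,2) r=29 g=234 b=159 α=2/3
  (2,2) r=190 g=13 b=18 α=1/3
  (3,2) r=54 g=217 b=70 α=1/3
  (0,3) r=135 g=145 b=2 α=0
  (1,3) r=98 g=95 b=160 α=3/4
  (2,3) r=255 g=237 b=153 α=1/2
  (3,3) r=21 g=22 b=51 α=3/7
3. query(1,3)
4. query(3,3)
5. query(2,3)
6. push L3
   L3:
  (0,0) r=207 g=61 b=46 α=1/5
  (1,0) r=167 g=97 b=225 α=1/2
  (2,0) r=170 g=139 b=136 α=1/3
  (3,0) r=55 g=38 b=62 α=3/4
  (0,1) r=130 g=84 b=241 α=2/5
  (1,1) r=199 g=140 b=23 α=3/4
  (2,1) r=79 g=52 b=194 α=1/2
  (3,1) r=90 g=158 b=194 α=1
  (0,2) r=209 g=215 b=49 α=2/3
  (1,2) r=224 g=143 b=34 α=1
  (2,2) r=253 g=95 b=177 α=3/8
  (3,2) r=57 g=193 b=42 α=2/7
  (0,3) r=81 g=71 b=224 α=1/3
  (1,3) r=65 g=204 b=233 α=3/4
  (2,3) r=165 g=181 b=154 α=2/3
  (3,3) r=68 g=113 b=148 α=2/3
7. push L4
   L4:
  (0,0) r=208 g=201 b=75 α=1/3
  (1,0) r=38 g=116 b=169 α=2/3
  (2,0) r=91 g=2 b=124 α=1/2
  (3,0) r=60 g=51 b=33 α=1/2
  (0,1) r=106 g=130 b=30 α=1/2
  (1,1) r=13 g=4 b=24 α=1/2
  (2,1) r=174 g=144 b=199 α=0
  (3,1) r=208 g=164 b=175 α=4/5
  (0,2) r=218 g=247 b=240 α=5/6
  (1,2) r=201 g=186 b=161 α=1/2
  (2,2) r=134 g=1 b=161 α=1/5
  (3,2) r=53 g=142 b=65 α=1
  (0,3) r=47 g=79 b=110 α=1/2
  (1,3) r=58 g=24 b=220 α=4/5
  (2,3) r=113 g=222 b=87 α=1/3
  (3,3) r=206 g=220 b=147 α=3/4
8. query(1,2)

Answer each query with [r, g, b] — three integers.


at x=1,y=3 over L1,L2:
+L1 (α=1/4) → [73/4, 101/2, 23/4]
+L2 (α=3/4) → [1249/16, 671/8, 1943/16]
→ [78, 84, 121]

query (3,3) [L1,L2] — begin 0,0,0
L1 α=2/5: [362/5, 416/5, 508/5]
L2 α=3/7: [1763/35, 1994/35, 2797/35]
rounded: [50, 57, 80]

(2,3) stack=L1,L2; from [0,0,0]:
after L1 α=1/7: [16, 220/7, 41/7]
after L2 α=1/2: [271/2, 1879/14, 556/7]
= [136, 134, 79]

at x=1,y=2 over L1,L2,L3,L4:
L1 α=1/2: [41, 11, 85/2]
L2 α=2/3: [33, 479/3, 721/6]
L3 α=1: [224, 143, 34]
L4 α=1/2: [425/2, 329/2, 195/2]
→ [212, 164, 98]


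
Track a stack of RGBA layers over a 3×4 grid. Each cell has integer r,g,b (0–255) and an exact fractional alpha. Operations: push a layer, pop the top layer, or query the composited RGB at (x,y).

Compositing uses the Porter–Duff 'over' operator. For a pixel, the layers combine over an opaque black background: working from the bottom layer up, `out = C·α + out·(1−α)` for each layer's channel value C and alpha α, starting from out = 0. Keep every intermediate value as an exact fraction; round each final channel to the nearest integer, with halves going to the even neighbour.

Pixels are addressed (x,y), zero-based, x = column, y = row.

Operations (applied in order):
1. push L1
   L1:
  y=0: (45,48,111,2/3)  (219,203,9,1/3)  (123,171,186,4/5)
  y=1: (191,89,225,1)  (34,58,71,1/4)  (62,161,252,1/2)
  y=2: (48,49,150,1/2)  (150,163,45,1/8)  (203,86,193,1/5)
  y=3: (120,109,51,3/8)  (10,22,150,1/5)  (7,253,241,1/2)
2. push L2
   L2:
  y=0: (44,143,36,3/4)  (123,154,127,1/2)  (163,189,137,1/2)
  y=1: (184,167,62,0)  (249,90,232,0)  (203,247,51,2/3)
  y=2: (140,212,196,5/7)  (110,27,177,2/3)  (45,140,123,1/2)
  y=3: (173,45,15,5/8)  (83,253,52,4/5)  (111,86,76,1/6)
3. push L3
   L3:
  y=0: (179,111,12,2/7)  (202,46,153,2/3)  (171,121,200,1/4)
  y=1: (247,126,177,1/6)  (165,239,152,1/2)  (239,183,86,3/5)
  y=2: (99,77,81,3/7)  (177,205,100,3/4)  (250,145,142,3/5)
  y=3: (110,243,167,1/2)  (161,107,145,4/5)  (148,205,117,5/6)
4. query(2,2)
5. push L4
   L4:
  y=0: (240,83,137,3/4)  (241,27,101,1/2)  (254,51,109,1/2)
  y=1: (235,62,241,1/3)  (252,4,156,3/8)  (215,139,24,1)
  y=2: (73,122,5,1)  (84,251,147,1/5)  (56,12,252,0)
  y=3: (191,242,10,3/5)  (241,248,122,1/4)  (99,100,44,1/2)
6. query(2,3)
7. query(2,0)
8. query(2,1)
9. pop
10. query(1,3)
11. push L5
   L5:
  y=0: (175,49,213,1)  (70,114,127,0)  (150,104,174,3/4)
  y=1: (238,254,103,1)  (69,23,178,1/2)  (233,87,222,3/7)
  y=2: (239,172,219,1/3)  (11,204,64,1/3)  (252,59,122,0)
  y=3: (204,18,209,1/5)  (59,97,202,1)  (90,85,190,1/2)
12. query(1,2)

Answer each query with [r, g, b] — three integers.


query (2,2) [L1,L2,L3] — begin 0,0,0
L1 α=1/5: [203/5, 86/5, 193/5]
L2 α=1/2: [214/5, 393/5, 404/5]
L3 α=3/5: [4178/25, 2961/25, 2938/25]
= [167, 118, 118]

(2,3) stack=L1,L2,L3,L4; from [0,0,0]:
L1 α=1/2: [7/2, 253/2, 241/2]
L2 α=1/6: [257/12, 479/4, 1357/12]
L3 α=5/6: [9137/72, 4579/24, 8377/72]
L4 α=1/2: [16265/144, 6979/48, 11545/144]
→ [113, 145, 80]

query (2,0) [L1,L2,L3,L4] — begin 0,0,0
+L1 (α=4/5) → [492/5, 684/5, 744/5]
+L2 (α=1/2) → [1307/10, 1629/10, 1429/10]
+L3 (α=1/4) → [5631/40, 6097/40, 6287/40]
+L4 (α=1/2) → [15791/80, 8137/80, 10647/80]
→ [197, 102, 133]

at x=2,y=1 over L1,L2,L3,L4:
after L1 α=1/2: [31, 161/2, 126]
after L2 α=2/3: [437/3, 383/2, 76]
after L3 α=3/5: [605/3, 932/5, 82]
after L4 α=1: [215, 139, 24]
rounded: [215, 139, 24]

(1,3) stack=L1,L2,L3; from [0,0,0]:
+L1 (α=1/5) → [2, 22/5, 30]
+L2 (α=4/5) → [334/5, 5082/25, 238/5]
+L3 (α=4/5) → [3554/25, 15782/125, 3138/25]
→ [142, 126, 126]

query (1,2) [L1,L2,L3,L5] — begin 0,0,0
L1 α=1/8: [75/4, 163/8, 45/8]
L2 α=2/3: [955/12, 595/24, 959/8]
L3 α=3/4: [7327/48, 15355/96, 3359/32]
L5 α=1/3: [7591/72, 25147/144, 1461/16]
→ [105, 175, 91]


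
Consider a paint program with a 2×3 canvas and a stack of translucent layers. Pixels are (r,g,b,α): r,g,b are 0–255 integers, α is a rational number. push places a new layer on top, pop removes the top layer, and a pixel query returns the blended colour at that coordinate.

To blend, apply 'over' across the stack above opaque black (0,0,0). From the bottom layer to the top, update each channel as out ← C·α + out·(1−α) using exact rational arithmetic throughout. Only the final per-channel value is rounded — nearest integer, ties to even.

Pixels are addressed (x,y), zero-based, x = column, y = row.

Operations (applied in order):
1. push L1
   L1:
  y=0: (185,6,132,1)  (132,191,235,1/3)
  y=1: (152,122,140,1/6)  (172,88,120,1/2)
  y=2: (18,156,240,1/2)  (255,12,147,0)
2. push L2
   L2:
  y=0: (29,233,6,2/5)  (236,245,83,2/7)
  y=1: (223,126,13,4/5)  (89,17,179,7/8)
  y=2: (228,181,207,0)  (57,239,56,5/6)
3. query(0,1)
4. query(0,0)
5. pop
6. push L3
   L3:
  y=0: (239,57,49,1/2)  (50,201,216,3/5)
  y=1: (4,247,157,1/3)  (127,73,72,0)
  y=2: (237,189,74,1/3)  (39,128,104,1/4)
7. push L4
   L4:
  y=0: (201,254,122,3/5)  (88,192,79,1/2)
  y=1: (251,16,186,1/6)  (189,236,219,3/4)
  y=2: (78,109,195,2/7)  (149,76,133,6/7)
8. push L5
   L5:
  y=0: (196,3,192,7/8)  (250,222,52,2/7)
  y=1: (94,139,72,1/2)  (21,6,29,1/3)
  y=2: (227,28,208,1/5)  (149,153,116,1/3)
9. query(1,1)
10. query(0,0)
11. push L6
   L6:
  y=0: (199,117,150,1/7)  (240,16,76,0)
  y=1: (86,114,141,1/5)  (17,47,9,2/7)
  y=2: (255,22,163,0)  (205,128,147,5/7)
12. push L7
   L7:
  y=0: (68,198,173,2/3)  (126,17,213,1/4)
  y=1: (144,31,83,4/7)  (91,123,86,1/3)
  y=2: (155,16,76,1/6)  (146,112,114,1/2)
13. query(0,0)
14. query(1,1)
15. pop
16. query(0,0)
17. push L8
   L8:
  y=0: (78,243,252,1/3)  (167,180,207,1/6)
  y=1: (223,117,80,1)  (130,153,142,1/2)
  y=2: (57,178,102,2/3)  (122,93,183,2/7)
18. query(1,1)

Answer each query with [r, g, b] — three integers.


query (0,1) [L1,L2] — begin 0,0,0
after L1 α=1/6: [76/3, 61/3, 70/3]
after L2 α=4/5: [2752/15, 1573/15, 226/15]
rounded: [183, 105, 15]

at x=0,y=0 over L1,L2:
L1 α=1: [185, 6, 132]
L2 α=2/5: [613/5, 484/5, 408/5]
= [123, 97, 82]

at x=1,y=1 over L1,L3,L4,L5:
after L1 α=1/2: [86, 44, 60]
after L3 α=0: [86, 44, 60]
after L4 α=3/4: [653/4, 188, 717/4]
after L5 α=1/3: [695/6, 382/3, 775/6]
→ [116, 127, 129]

(0,0) stack=L1,L3,L4,L5; from [0,0,0]:
after L1 α=1: [185, 6, 132]
after L3 α=1/2: [212, 63/2, 181/2]
after L4 α=3/5: [1027/5, 165, 547/5]
after L5 α=7/8: [7887/40, 93/4, 7267/40]
rounded: [197, 23, 182]

query (0,0) [L1,L3,L4,L5,L6,L7] — begin 0,0,0
+L1 (α=1) → [185, 6, 132]
+L3 (α=1/2) → [212, 63/2, 181/2]
+L4 (α=3/5) → [1027/5, 165, 547/5]
+L5 (α=7/8) → [7887/40, 93/4, 7267/40]
+L6 (α=1/7) → [27641/140, 513/14, 3543/20]
+L7 (α=2/3) → [46681/420, 2019/14, 10463/60]
rounded: [111, 144, 174]

query (1,1) [L1,L3,L4,L5,L6,L7] — begin 0,0,0
+L1 (α=1/2) → [86, 44, 60]
+L3 (α=0) → [86, 44, 60]
+L4 (α=3/4) → [653/4, 188, 717/4]
+L5 (α=1/3) → [695/6, 382/3, 775/6]
+L6 (α=2/7) → [3679/42, 2192/21, 569/6]
+L7 (α=1/3) → [5590/63, 6967/63, 827/9]
→ [89, 111, 92]

query (0,0) [L1,L3,L4,L5,L6] — begin 0,0,0
after L1 α=1: [185, 6, 132]
after L3 α=1/2: [212, 63/2, 181/2]
after L4 α=3/5: [1027/5, 165, 547/5]
after L5 α=7/8: [7887/40, 93/4, 7267/40]
after L6 α=1/7: [27641/140, 513/14, 3543/20]
= [197, 37, 177]

at x=1,y=1 over L1,L3,L4,L5,L6,L8:
L1 α=1/2: [86, 44, 60]
L3 α=0: [86, 44, 60]
L4 α=3/4: [653/4, 188, 717/4]
L5 α=1/3: [695/6, 382/3, 775/6]
L6 α=2/7: [3679/42, 2192/21, 569/6]
L8 α=1/2: [9139/84, 5405/42, 1421/12]
rounded: [109, 129, 118]


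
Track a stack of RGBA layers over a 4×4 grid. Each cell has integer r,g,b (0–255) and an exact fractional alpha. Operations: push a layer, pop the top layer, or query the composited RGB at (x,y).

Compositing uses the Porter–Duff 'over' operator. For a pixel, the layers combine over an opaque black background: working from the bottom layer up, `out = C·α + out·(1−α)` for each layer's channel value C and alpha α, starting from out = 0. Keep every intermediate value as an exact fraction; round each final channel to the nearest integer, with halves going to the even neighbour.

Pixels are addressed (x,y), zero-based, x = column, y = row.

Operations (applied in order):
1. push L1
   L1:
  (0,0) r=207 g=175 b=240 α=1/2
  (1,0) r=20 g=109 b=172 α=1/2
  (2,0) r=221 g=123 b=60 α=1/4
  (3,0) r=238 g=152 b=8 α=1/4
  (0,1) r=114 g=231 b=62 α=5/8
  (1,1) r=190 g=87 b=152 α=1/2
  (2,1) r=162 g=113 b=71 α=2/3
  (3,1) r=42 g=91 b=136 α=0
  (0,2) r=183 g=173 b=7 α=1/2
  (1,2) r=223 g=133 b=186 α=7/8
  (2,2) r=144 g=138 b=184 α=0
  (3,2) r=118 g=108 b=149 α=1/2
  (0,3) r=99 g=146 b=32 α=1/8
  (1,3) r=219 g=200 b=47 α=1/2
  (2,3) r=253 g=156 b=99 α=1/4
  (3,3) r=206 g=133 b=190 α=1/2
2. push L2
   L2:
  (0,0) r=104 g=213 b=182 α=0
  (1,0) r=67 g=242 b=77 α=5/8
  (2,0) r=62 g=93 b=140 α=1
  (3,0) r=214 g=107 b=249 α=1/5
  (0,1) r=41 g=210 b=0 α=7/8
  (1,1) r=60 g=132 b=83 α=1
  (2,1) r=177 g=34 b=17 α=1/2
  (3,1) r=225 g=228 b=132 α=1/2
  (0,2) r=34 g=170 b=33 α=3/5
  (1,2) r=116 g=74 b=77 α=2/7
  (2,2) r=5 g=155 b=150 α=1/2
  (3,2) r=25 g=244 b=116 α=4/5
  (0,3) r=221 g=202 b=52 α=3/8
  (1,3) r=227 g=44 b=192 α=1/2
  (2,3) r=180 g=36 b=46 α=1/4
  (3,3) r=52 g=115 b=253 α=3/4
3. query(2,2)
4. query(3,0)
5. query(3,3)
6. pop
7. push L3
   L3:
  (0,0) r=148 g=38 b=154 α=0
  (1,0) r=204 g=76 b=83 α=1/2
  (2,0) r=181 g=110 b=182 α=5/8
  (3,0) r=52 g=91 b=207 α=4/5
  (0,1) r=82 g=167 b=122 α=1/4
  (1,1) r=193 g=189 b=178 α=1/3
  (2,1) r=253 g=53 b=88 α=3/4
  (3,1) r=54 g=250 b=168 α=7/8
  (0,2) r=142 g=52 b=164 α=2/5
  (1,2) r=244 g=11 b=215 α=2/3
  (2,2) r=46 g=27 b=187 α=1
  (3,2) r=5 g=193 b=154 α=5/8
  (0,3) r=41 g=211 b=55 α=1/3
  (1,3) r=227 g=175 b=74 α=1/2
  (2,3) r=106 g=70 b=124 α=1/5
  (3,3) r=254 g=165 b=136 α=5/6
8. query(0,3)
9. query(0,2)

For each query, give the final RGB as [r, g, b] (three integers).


at x=2,y=2 over L1,L2:
L1 α=0: [0, 0, 0]
L2 α=1/2: [5/2, 155/2, 75]
rounded: [2, 78, 75]

(3,0) stack=L1,L2; from [0,0,0]:
L1 α=1/4: [119/2, 38, 2]
L2 α=1/5: [452/5, 259/5, 257/5]
→ [90, 52, 51]

at x=3,y=3 over L1,L2:
after L1 α=1/2: [103, 133/2, 95]
after L2 α=3/4: [259/4, 823/8, 427/2]
→ [65, 103, 214]

(0,3) stack=L1,L3; from [0,0,0]:
+L1 (α=1/8) → [99/8, 73/4, 4]
+L3 (α=1/3) → [263/12, 165/2, 21]
= [22, 82, 21]

at x=0,y=2 over L1,L3:
+L1 (α=1/2) → [183/2, 173/2, 7/2]
+L3 (α=2/5) → [1117/10, 727/10, 677/10]
→ [112, 73, 68]


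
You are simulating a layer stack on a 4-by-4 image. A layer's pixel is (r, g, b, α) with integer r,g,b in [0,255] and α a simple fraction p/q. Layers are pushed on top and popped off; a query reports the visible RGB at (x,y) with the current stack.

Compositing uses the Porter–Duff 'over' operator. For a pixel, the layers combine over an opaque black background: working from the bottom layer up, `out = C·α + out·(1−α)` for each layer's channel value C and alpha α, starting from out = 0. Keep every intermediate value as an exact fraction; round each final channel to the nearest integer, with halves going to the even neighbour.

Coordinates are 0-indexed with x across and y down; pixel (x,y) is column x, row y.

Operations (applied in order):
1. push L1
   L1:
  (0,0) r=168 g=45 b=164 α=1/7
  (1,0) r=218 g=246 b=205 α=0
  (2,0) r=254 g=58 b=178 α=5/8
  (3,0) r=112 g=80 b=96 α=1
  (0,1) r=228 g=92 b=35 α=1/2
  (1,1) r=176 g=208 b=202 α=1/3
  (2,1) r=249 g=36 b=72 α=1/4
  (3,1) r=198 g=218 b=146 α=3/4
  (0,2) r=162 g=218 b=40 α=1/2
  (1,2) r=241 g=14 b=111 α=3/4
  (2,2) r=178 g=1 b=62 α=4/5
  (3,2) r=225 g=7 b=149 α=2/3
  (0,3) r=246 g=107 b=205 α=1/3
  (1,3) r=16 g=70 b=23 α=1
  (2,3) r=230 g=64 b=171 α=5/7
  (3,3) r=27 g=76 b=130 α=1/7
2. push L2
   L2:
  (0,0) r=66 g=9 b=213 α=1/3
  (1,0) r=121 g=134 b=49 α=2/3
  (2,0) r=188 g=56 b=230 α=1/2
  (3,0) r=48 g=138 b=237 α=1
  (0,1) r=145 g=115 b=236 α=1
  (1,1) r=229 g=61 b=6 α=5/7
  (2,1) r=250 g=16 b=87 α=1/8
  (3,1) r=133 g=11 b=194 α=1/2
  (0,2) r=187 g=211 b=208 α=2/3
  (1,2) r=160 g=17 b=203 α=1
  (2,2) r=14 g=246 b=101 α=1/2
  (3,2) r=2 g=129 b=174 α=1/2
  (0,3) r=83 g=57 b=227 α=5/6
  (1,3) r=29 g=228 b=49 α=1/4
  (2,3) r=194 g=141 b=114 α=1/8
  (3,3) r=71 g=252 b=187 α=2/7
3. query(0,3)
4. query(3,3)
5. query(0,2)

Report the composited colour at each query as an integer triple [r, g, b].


(0,3) stack=L1,L2; from [0,0,0]:
after L1 α=1/3: [82, 107/3, 205/3]
after L2 α=5/6: [497/6, 481/9, 1805/9]
rounded: [83, 53, 201]

at x=3,y=3 over L1,L2:
L1 α=1/7: [27/7, 76/7, 130/7]
L2 α=2/7: [1129/49, 3908/49, 3268/49]
= [23, 80, 67]

(0,2) stack=L1,L2; from [0,0,0]:
after L1 α=1/2: [81, 109, 20]
after L2 α=2/3: [455/3, 177, 436/3]
rounded: [152, 177, 145]


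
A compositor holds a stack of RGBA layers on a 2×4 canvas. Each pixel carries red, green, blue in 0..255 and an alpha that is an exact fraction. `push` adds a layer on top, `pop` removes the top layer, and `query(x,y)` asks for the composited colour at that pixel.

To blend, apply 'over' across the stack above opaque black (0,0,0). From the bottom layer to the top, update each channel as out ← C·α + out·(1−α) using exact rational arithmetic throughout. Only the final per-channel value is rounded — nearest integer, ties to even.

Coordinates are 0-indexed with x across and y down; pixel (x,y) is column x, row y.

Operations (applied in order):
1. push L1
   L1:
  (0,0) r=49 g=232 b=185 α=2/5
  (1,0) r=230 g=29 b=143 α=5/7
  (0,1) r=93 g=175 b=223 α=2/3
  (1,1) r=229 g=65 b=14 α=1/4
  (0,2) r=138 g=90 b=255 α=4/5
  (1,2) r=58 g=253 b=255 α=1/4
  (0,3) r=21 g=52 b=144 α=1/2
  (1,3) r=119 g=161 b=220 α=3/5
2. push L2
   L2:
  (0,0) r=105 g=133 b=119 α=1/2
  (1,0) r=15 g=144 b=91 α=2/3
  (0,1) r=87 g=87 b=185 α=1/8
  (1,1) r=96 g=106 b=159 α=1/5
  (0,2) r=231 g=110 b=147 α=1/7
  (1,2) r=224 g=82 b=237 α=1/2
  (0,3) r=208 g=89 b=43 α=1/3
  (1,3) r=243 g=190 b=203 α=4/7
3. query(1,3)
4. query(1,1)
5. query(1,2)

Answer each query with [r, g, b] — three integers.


at x=1,y=3 over L1,L2:
+L1 (α=3/5) → [357/5, 483/5, 132]
+L2 (α=4/7) → [5931/35, 5249/35, 1208/7]
→ [169, 150, 173]

(1,1) stack=L1,L2; from [0,0,0]:
+L1 (α=1/4) → [229/4, 65/4, 7/2]
+L2 (α=1/5) → [65, 171/5, 173/5]
= [65, 34, 35]

at x=1,y=2 over L1,L2:
after L1 α=1/4: [29/2, 253/4, 255/4]
after L2 α=1/2: [477/4, 581/8, 1203/8]
rounded: [119, 73, 150]


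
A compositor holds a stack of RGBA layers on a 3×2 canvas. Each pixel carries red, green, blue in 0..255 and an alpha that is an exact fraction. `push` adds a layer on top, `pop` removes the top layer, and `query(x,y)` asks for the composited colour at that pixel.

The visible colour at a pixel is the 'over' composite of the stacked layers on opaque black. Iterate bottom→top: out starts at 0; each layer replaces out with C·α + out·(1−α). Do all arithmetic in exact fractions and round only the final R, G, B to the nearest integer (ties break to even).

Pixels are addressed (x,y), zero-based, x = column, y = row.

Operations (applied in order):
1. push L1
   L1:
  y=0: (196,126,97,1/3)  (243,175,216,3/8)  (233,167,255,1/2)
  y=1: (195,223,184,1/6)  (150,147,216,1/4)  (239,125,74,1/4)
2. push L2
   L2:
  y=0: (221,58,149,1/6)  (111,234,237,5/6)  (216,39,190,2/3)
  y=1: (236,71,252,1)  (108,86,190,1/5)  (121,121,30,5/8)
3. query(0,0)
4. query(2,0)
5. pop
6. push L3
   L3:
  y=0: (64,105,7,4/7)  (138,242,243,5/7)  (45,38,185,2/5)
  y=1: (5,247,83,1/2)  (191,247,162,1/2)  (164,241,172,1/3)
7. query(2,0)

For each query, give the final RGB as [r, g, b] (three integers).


at x=0,y=0 over L1,L2:
L1 α=1/3: [196/3, 42, 97/3]
L2 α=1/6: [1643/18, 134/3, 466/9]
rounded: [91, 45, 52]

at x=2,y=0 over L1,L2:
+L1 (α=1/2) → [233/2, 167/2, 255/2]
+L2 (α=2/3) → [1097/6, 323/6, 1015/6]
= [183, 54, 169]

at x=2,y=0 over L1,L3:
+L1 (α=1/2) → [233/2, 167/2, 255/2]
+L3 (α=2/5) → [879/10, 653/10, 301/2]
→ [88, 65, 150]


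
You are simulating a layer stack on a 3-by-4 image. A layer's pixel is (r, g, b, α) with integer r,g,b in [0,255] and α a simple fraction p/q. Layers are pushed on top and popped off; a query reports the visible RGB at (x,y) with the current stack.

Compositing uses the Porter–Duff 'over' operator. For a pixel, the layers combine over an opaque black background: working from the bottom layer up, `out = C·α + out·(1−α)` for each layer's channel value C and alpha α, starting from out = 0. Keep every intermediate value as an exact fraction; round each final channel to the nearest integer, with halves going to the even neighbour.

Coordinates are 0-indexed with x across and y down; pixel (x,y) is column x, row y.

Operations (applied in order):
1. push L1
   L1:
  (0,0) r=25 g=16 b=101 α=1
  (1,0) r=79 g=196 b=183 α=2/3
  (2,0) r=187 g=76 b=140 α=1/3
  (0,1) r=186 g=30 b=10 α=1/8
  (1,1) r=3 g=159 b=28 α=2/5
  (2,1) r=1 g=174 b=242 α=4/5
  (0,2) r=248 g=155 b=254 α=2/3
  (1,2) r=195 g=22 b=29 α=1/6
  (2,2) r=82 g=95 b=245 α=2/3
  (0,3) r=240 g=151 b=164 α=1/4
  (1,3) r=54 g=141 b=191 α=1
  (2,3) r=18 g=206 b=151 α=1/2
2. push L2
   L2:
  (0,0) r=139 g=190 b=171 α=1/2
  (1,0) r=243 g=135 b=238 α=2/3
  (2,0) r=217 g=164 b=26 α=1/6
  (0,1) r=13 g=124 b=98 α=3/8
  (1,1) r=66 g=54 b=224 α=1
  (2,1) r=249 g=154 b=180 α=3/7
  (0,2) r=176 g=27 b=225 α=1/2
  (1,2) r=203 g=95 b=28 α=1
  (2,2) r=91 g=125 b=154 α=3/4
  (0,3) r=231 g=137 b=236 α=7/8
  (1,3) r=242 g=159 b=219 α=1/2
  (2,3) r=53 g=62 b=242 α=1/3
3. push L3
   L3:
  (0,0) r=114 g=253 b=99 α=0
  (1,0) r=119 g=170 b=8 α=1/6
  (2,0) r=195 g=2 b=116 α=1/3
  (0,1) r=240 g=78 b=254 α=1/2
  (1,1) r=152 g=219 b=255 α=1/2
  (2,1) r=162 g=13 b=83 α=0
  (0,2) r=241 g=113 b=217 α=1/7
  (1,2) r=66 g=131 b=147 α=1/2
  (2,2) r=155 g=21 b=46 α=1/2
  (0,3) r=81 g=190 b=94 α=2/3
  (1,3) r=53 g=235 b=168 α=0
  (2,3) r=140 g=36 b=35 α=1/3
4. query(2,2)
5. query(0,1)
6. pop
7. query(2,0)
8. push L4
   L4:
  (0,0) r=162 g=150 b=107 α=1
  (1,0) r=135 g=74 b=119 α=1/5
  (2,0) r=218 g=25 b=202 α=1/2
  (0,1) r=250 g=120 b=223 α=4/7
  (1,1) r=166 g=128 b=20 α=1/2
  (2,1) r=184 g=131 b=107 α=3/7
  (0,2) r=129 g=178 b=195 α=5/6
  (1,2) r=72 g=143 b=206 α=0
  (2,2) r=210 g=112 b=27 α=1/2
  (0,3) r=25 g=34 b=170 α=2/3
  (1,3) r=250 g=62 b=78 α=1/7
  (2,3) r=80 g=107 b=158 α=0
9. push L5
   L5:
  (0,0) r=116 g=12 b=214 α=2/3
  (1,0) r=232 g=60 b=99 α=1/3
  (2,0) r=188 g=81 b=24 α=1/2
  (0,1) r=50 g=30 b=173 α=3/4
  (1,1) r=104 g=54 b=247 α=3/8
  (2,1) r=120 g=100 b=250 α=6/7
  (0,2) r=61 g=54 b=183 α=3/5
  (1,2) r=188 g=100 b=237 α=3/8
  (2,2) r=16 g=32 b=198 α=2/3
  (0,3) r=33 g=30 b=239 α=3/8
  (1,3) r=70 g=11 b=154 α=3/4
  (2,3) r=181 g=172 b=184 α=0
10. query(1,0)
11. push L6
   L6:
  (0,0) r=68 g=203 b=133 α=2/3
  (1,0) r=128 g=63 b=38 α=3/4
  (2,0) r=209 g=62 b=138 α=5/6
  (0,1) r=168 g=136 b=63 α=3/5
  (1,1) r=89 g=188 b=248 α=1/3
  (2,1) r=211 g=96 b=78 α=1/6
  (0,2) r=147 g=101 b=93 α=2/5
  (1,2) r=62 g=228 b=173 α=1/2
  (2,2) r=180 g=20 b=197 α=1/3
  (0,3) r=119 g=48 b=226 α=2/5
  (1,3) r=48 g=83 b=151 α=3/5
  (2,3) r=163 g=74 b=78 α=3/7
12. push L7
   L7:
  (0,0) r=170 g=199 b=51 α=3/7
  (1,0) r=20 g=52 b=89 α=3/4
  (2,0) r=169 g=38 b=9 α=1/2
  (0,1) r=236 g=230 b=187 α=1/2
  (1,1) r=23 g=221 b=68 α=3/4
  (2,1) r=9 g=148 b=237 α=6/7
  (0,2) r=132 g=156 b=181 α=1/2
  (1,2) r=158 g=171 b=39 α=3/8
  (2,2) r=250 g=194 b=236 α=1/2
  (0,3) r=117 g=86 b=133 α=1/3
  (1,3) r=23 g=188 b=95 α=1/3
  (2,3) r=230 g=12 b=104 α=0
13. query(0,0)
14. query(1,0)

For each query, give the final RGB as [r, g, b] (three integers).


(2,2) stack=L1,L2,L3; from [0,0,0]:
L1 α=2/3: [164/3, 190/3, 490/3]
L2 α=3/4: [983/12, 1315/12, 469/3]
L3 α=1/2: [2843/24, 1567/24, 607/6]
= [118, 65, 101]

at x=0,y=1 over L1,L2,L3:
L1 α=1/8: [93/4, 15/4, 5/4]
L2 α=3/8: [621/32, 1563/32, 1201/32]
L3 α=1/2: [8301/64, 4059/64, 9329/64]
= [130, 63, 146]

(2,0) stack=L1,L2; from [0,0,0]:
after L1 α=1/3: [187/3, 76/3, 140/3]
after L2 α=1/6: [793/9, 436/9, 389/9]
= [88, 48, 43]

(1,0) stack=L1,L2,L4,L5; from [0,0,0]:
+L1 (α=2/3) → [158/3, 392/3, 122]
+L2 (α=2/3) → [1616/9, 1202/9, 598/3]
+L4 (α=1/5) → [7679/45, 5474/45, 2749/15]
+L5 (α=1/3) → [25798/135, 13648/135, 6983/45]
= [191, 101, 155]

(0,0) stack=L1,L2,L4,L5,L6,L7; from [0,0,0]:
after L1 α=1: [25, 16, 101]
after L2 α=1/2: [82, 103, 136]
after L4 α=1: [162, 150, 107]
after L5 α=2/3: [394/3, 58, 535/3]
after L6 α=2/3: [802/9, 464/3, 1333/9]
after L7 α=3/7: [1114/9, 521/3, 6709/63]
= [124, 174, 106]

query (1,0) [L1,L2,L4,L5,L6,L7] — begin 0,0,0
after L1 α=2/3: [158/3, 392/3, 122]
after L2 α=2/3: [1616/9, 1202/9, 598/3]
after L4 α=1/5: [7679/45, 5474/45, 2749/15]
after L5 α=1/3: [25798/135, 13648/135, 6983/45]
after L6 α=3/4: [38819/270, 39163/540, 12113/180]
after L7 α=3/4: [55019/1080, 123403/2160, 60173/720]
→ [51, 57, 84]


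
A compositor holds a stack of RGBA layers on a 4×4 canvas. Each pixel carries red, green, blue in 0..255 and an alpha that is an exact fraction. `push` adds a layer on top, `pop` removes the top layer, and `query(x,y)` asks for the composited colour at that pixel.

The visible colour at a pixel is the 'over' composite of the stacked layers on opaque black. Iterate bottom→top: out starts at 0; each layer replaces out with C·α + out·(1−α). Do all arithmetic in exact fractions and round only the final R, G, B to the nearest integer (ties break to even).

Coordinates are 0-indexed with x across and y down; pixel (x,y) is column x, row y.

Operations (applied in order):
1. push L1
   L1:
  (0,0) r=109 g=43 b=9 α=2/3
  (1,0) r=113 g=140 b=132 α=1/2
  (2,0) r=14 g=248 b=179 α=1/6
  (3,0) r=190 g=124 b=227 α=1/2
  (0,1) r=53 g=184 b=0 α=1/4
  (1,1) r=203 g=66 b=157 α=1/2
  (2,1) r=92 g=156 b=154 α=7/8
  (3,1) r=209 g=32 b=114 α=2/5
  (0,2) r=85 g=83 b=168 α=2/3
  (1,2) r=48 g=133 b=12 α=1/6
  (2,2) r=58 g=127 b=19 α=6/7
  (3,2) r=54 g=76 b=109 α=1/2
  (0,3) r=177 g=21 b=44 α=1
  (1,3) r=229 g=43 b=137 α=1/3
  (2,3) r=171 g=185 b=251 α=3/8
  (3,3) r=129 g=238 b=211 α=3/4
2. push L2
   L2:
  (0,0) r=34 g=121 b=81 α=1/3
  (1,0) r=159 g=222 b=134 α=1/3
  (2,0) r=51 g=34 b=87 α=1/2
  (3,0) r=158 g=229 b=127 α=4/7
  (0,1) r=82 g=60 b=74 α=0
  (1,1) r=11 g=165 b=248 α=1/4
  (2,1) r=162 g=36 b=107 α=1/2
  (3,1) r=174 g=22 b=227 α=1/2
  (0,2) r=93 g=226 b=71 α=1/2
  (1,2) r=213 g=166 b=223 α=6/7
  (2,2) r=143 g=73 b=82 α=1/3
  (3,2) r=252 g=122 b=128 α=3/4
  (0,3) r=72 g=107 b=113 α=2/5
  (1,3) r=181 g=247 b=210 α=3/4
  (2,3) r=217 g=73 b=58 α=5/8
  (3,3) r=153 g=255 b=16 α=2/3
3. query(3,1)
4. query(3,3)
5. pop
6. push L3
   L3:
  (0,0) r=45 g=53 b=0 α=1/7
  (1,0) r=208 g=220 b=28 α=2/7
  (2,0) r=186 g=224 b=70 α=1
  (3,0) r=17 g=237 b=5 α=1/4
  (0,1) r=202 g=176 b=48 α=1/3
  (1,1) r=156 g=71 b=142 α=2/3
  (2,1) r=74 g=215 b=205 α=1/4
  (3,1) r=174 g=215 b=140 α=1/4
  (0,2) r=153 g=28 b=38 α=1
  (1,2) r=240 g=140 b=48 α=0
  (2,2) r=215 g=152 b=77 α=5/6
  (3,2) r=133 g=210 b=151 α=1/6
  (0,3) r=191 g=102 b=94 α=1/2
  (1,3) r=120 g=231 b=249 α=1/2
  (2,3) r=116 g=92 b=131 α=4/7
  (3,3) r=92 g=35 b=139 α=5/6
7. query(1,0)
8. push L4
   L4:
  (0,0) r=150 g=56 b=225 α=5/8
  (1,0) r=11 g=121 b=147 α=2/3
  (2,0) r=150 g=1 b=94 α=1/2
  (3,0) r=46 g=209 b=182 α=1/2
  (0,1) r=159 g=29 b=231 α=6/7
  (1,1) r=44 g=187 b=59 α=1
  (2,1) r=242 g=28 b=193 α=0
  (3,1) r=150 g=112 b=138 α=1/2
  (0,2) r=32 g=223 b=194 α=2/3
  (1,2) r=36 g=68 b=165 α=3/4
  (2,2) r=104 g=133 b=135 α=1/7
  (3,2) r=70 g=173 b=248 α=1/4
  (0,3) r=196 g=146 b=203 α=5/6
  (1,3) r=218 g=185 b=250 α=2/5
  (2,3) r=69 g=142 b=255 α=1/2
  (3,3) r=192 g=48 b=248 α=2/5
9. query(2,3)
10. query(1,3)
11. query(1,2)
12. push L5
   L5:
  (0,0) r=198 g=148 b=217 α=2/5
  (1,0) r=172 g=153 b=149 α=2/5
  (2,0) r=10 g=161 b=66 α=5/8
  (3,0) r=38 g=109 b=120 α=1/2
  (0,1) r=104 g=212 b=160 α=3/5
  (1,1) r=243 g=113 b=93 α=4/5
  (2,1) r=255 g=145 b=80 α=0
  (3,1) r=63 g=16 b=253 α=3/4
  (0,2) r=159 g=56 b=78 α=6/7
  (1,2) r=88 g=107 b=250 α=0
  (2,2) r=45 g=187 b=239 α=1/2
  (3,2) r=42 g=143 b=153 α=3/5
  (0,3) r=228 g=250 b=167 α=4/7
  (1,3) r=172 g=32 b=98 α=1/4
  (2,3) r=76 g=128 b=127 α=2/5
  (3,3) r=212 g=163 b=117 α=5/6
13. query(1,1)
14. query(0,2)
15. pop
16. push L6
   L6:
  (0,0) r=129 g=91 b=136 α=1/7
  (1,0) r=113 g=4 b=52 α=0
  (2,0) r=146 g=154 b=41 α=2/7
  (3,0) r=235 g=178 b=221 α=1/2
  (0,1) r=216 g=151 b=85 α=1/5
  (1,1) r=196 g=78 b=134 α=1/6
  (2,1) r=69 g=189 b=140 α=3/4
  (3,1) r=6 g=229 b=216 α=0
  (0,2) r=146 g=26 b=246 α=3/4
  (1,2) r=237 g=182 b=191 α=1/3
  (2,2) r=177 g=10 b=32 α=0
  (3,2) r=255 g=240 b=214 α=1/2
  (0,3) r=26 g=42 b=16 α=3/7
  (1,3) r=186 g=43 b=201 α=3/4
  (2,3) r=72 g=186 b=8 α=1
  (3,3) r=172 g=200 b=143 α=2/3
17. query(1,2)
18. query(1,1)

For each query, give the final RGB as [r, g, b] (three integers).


query (3,1) [L1,L2] — begin 0,0,0
after L1 α=2/5: [418/5, 64/5, 228/5]
after L2 α=1/2: [644/5, 87/5, 1363/10]
= [129, 17, 136]

at x=3,y=3 over L1,L2:
+L1 (α=3/4) → [387/4, 357/2, 633/4]
+L2 (α=2/3) → [537/4, 459/2, 761/12]
= [134, 230, 63]

at x=1,y=0 over L1,L3:
after L1 α=1/2: [113/2, 70, 66]
after L3 α=2/7: [1397/14, 790/7, 386/7]
→ [100, 113, 55]

query (2,3) [L1,L3,L4] — begin 0,0,0
after L1 α=3/8: [513/8, 555/8, 753/8]
after L3 α=4/7: [5251/56, 4609/56, 6451/56]
after L4 α=1/2: [9115/112, 12561/112, 20731/112]
→ [81, 112, 185]

query (1,3) [L1,L3,L4] — begin 0,0,0
+L1 (α=1/3) → [229/3, 43/3, 137/3]
+L3 (α=1/2) → [589/6, 368/3, 442/3]
+L4 (α=2/5) → [1461/10, 738/5, 942/5]
→ [146, 148, 188]

at x=1,y=2 over L1,L3,L4:
after L1 α=1/6: [8, 133/6, 2]
after L3 α=0: [8, 133/6, 2]
after L4 α=3/4: [29, 1357/24, 497/4]
→ [29, 57, 124]

query (1,1) [L1,L3,L4,L5] — begin 0,0,0
after L1 α=1/2: [203/2, 33, 157/2]
after L3 α=2/3: [827/6, 175/3, 725/6]
after L4 α=1: [44, 187, 59]
after L5 α=4/5: [1016/5, 639/5, 431/5]
rounded: [203, 128, 86]

(0,2) stack=L1,L3,L4,L5; from [0,0,0]:
after L1 α=2/3: [170/3, 166/3, 112]
after L3 α=1: [153, 28, 38]
after L4 α=2/3: [217/3, 158, 142]
after L5 α=6/7: [3079/21, 494/7, 610/7]
→ [147, 71, 87]

query (1,2) [L1,L3,L4,L6] — begin 0,0,0
L1 α=1/6: [8, 133/6, 2]
L3 α=0: [8, 133/6, 2]
L4 α=3/4: [29, 1357/24, 497/4]
L6 α=1/3: [295/3, 3541/36, 293/2]
= [98, 98, 146]

at x=1,y=1 over L1,L3,L4,L6:
L1 α=1/2: [203/2, 33, 157/2]
L3 α=2/3: [827/6, 175/3, 725/6]
L4 α=1: [44, 187, 59]
L6 α=1/6: [208/3, 1013/6, 143/2]
rounded: [69, 169, 72]


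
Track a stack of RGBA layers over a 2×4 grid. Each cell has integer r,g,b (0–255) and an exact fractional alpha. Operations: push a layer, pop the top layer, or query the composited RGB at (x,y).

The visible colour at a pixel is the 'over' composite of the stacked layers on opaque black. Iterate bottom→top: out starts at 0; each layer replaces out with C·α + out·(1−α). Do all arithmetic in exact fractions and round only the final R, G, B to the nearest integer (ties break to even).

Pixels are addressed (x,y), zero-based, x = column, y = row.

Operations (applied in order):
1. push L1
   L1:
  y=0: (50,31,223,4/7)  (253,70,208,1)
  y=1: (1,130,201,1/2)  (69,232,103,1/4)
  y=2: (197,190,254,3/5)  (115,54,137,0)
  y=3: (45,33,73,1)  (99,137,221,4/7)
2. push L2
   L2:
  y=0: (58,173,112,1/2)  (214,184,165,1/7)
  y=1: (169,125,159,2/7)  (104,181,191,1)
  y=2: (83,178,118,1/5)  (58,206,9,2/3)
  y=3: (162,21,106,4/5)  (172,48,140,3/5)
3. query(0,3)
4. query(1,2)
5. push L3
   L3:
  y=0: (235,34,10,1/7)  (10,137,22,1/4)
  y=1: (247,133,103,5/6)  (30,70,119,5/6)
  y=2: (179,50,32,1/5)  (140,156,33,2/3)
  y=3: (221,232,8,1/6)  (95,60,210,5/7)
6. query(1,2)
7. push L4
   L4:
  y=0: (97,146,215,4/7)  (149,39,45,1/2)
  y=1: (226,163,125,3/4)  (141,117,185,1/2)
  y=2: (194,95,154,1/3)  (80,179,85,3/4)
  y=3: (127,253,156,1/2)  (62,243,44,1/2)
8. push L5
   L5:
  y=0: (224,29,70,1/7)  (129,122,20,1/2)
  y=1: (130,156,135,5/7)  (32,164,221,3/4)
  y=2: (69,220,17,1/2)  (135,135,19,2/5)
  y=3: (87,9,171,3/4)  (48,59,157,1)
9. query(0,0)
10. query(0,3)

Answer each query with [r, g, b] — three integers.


query (0,3) [L1,L2] — begin 0,0,0
+L1 (α=1) → [45, 33, 73]
+L2 (α=4/5) → [693/5, 117/5, 497/5]
rounded: [139, 23, 99]

(1,2) stack=L1,L2; from [0,0,0]:
+L1 (α=0) → [0, 0, 0]
+L2 (α=2/3) → [116/3, 412/3, 6]
rounded: [39, 137, 6]

(1,2) stack=L1,L2,L3; from [0,0,0]:
+L1 (α=0) → [0, 0, 0]
+L2 (α=2/3) → [116/3, 412/3, 6]
+L3 (α=2/3) → [956/9, 1348/9, 24]
→ [106, 150, 24]

query (0,0) [L1,L2,L3,L4,L5] — begin 0,0,0
after L1 α=4/7: [200/7, 124/7, 892/7]
after L2 α=1/2: [303/7, 1335/14, 838/7]
after L3 α=1/7: [3463/49, 4243/49, 5098/49]
after L4 α=4/7: [29401/343, 41345/343, 57434/343]
after L5 α=1/7: [253238/2401, 258017/2401, 368614/2401]
= [105, 107, 154]

query (0,3) [L1,L2,L3,L4,L5] — begin 0,0,0
L1 α=1: [45, 33, 73]
L2 α=4/5: [693/5, 117/5, 497/5]
L3 α=1/6: [457/3, 349/6, 505/6]
L4 α=1/2: [419/3, 1867/12, 1441/12]
L5 α=3/4: [601/6, 2191/48, 7597/48]
rounded: [100, 46, 158]


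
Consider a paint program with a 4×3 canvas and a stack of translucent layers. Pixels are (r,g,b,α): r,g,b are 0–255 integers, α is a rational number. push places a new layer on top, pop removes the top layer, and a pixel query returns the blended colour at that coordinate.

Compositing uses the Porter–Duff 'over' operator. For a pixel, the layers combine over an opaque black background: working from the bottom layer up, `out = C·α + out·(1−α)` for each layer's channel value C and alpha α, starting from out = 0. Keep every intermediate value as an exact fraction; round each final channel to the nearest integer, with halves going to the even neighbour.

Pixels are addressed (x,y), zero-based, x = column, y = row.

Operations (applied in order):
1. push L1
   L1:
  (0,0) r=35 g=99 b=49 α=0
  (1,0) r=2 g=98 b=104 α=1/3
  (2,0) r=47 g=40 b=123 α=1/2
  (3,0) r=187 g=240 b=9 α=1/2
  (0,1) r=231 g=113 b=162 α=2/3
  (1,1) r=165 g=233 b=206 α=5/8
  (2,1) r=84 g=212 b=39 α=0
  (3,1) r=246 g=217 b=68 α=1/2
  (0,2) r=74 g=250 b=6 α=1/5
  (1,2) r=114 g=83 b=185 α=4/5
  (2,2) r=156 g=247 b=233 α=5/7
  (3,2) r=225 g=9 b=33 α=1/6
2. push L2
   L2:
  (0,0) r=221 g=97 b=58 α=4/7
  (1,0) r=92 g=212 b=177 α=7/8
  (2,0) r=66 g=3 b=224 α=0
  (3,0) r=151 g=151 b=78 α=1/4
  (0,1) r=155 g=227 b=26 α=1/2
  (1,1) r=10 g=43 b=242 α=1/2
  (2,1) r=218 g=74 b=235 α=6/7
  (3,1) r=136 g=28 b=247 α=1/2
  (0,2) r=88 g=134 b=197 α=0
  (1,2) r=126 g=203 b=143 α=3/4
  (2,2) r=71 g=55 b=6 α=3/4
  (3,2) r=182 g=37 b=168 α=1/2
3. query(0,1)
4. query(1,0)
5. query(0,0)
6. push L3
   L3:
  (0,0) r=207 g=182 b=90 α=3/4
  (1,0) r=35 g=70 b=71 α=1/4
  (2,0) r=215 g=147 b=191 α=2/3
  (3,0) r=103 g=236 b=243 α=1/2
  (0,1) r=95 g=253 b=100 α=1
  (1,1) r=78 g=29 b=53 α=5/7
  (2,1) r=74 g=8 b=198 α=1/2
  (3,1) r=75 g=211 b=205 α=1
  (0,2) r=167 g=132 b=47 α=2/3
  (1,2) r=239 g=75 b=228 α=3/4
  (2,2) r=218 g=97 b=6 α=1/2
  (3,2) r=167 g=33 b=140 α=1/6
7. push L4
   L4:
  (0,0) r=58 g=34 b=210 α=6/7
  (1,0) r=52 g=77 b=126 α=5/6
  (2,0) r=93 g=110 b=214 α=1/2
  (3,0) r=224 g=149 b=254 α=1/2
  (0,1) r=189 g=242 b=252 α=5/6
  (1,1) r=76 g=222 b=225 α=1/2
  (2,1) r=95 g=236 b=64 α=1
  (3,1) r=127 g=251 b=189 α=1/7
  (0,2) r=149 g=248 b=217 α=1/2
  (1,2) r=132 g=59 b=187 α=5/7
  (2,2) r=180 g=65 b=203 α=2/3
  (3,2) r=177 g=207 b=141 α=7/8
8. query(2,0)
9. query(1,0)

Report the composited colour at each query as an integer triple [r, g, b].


at x=0,y=1 over L1,L2:
+L1 (α=2/3) → [154, 226/3, 108]
+L2 (α=1/2) → [309/2, 907/6, 67]
→ [154, 151, 67]

at x=1,y=0 over L1,L2:
+L1 (α=1/3) → [2/3, 98/3, 104/3]
+L2 (α=7/8) → [967/12, 2275/12, 3821/24]
= [81, 190, 159]

query (0,0) [L1,L2] — begin 0,0,0
after L1 α=0: [0, 0, 0]
after L2 α=4/7: [884/7, 388/7, 232/7]
rounded: [126, 55, 33]

(2,0) stack=L1,L2,L3,L4; from [0,0,0]:
L1 α=1/2: [47/2, 20, 123/2]
L2 α=0: [47/2, 20, 123/2]
L3 α=2/3: [907/6, 314/3, 887/6]
L4 α=1/2: [1465/12, 322/3, 2171/12]
rounded: [122, 107, 181]

query (1,0) [L1,L2,L3,L4] — begin 0,0,0
after L1 α=1/3: [2/3, 98/3, 104/3]
after L2 α=7/8: [967/12, 2275/12, 3821/24]
after L3 α=1/4: [1107/16, 2555/16, 4389/32]
after L4 α=5/6: [5267/96, 2905/32, 8183/64]
rounded: [55, 91, 128]


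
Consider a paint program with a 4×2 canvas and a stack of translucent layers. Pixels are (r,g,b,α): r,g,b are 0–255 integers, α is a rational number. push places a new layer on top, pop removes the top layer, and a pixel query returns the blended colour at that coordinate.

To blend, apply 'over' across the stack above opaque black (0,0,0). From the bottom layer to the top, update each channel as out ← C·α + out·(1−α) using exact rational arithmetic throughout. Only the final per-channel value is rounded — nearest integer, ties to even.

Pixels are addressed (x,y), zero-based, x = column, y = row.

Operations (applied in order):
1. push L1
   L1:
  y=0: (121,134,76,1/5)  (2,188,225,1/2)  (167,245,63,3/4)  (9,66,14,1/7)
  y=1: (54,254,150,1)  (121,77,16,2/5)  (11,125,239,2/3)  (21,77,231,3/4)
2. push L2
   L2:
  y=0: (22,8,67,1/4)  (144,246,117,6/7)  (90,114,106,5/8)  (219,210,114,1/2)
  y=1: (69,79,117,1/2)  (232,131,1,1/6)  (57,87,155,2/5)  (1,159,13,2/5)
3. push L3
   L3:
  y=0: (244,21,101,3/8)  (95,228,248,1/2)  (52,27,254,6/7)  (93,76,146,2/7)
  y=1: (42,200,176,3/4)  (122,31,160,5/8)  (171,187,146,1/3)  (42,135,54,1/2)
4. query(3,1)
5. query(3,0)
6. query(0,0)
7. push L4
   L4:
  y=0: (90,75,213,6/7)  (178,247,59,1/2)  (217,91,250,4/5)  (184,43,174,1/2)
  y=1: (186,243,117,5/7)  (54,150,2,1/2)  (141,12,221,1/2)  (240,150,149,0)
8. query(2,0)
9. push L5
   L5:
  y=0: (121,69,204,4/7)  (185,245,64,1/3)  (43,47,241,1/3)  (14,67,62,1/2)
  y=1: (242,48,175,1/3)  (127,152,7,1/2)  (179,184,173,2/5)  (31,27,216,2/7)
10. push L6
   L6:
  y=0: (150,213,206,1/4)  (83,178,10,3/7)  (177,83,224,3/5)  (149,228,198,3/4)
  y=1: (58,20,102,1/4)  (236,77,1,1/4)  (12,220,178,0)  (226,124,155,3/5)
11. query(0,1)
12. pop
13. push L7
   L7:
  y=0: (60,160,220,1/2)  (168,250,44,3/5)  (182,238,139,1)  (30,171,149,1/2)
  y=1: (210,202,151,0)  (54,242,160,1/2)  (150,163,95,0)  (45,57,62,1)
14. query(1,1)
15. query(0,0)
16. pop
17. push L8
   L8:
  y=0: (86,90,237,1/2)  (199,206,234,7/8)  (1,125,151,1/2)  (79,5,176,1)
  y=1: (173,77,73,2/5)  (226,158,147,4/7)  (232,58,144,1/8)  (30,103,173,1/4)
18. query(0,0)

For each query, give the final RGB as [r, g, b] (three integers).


at x=3,y=1 over L1,L2,L3:
+L1 (α=3/4) → [63/4, 231/4, 693/4]
+L2 (α=2/5) → [197/20, 393/4, 2183/20]
+L3 (α=1/2) → [1037/40, 933/8, 3263/40]
→ [26, 117, 82]

at x=3,y=0 over L1,L2,L3:
after L1 α=1/7: [9/7, 66/7, 2]
after L2 α=1/2: [771/7, 768/7, 58]
after L3 α=2/7: [5157/49, 4904/49, 582/7]
= [105, 100, 83]

at x=0,y=0 over L1,L2,L3:
+L1 (α=1/5) → [121/5, 134/5, 76/5]
+L2 (α=1/4) → [473/20, 221/10, 563/20]
+L3 (α=3/8) → [3401/32, 347/16, 1775/32]
= [106, 22, 55]

at x=2,y=0 over L1,L2,L3,L4:
after L1 α=3/4: [501/4, 735/4, 189/4]
after L2 α=5/8: [3303/32, 4485/32, 2687/32]
after L3 α=6/7: [13287/224, 9669/224, 51455/224]
after L4 α=4/5: [207719/1120, 18241/224, 55091/224]
= [185, 81, 246]

at x=0,y=1 over L1,L2,L3,L4,L5,L6:
after L1 α=1: [54, 254, 150]
after L2 α=1/2: [123/2, 333/2, 267/2]
after L3 α=3/4: [375/8, 1533/8, 1323/8]
after L4 α=5/7: [585/4, 6393/28, 3663/28]
after L5 α=1/3: [1069/6, 2355/14, 6113/42]
after L6 α=1/4: [1185/8, 7345/56, 7541/56]
→ [148, 131, 135]

query (1,1) [L1,L2,L3,L4,L5,L7] — begin 0,0,0
L1 α=2/5: [242/5, 154/5, 32/5]
L2 α=1/6: [79, 95/2, 11/2]
L3 α=5/8: [847/8, 595/16, 1633/16]
L4 α=1/2: [1279/16, 2995/32, 1665/32]
L5 α=1/2: [3311/32, 7859/64, 1889/64]
L7 α=1/2: [5039/64, 23347/128, 12129/128]
= [79, 182, 95]

query (0,0) [L1,L2,L3,L4,L5,L7] — begin 0,0,0
+L1 (α=1/5) → [121/5, 134/5, 76/5]
+L2 (α=1/4) → [473/20, 221/10, 563/20]
+L3 (α=3/8) → [3401/32, 347/16, 1775/32]
+L4 (α=6/7) → [20681/224, 7547/112, 42671/224]
+L5 (α=4/7) → [170459/1568, 53553/784, 310797/1568]
+L7 (α=1/2) → [264539/3136, 178993/1568, 655757/3136]
rounded: [84, 114, 209]

(0,0) stack=L1,L2,L3,L4,L5,L8; from [0,0,0]:
L1 α=1/5: [121/5, 134/5, 76/5]
L2 α=1/4: [473/20, 221/10, 563/20]
L3 α=3/8: [3401/32, 347/16, 1775/32]
L4 α=6/7: [20681/224, 7547/112, 42671/224]
L5 α=4/7: [170459/1568, 53553/784, 310797/1568]
L8 α=1/2: [305307/3136, 124113/1568, 682413/3136]
= [97, 79, 218]


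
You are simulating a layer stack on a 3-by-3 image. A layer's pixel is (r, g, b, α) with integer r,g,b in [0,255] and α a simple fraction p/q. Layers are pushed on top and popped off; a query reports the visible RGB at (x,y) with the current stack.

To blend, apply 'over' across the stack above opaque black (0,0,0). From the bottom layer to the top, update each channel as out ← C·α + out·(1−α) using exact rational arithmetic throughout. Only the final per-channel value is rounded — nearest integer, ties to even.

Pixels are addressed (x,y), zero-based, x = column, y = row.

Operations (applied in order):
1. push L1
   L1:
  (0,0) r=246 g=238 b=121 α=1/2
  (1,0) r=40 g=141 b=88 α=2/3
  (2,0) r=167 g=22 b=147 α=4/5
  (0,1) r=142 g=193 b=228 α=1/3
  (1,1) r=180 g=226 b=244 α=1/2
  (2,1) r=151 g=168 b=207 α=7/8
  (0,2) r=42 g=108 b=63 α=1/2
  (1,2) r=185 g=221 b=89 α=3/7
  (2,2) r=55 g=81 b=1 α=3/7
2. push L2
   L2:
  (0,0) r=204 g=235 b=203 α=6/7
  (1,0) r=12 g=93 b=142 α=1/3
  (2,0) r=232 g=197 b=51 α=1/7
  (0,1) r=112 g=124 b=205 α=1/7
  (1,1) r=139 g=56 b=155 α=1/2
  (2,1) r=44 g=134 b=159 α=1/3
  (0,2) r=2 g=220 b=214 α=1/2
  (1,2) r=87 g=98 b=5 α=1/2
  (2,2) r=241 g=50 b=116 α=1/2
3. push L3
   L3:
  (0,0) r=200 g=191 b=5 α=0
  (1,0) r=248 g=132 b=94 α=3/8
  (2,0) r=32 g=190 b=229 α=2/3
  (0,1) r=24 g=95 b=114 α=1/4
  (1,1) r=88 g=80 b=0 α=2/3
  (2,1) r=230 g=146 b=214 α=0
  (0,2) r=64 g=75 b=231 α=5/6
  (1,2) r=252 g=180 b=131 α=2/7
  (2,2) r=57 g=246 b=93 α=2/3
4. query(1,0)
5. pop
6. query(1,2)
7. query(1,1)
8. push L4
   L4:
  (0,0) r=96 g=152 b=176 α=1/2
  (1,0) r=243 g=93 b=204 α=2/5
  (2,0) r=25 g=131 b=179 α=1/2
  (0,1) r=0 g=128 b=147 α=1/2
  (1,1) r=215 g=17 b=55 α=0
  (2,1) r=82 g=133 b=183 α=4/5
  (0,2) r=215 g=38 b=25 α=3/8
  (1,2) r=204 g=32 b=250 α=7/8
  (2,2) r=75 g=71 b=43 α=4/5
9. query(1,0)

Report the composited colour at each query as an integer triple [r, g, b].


(1,0) stack=L1,L2,L3; from [0,0,0]:
after L1 α=2/3: [80/3, 94, 176/3]
after L2 α=1/3: [196/9, 281/3, 778/9]
after L3 α=3/8: [1919/18, 2593/24, 1607/18]
rounded: [107, 108, 89]

at x=1,y=2 over L1,L2:
after L1 α=3/7: [555/7, 663/7, 267/7]
after L2 α=1/2: [582/7, 1349/14, 151/7]
= [83, 96, 22]

query (1,1) [L1,L2] — begin 0,0,0
after L1 α=1/2: [90, 113, 122]
after L2 α=1/2: [229/2, 169/2, 277/2]
= [114, 84, 138]

(1,0) stack=L1,L2,L4; from [0,0,0]:
L1 α=2/3: [80/3, 94, 176/3]
L2 α=1/3: [196/9, 281/3, 778/9]
L4 α=2/5: [1654/15, 467/5, 2002/15]
rounded: [110, 93, 133]
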